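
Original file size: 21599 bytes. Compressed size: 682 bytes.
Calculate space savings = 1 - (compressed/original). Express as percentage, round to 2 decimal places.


ratio = compressed/original = 682/21599 = 0.031576
savings = 1 - ratio = 1 - 0.031576 = 0.968424
as a percentage: 0.968424 * 100 = 96.84%

Space savings = 1 - 682/21599 = 96.84%


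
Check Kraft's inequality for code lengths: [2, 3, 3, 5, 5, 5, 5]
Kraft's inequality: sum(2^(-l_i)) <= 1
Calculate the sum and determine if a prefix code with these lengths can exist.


Sum = 2^(-2) + 2^(-3) + 2^(-3) + 2^(-5) + 2^(-5) + 2^(-5) + 2^(-5)
    = 0.25 + 0.125 + 0.125 + 0.03125 + 0.03125 + 0.03125 + 0.03125
    = 20/32 = 0.625
Since 0.625 <= 1, Kraft's inequality IS satisfied.
A prefix code with these lengths CAN exist.

Kraft sum = 0.625. Satisfied.


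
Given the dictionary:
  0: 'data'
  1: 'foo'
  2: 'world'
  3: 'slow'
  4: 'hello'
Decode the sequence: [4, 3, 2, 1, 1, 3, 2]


Look up each index in the dictionary:
  4 -> 'hello'
  3 -> 'slow'
  2 -> 'world'
  1 -> 'foo'
  1 -> 'foo'
  3 -> 'slow'
  2 -> 'world'

Decoded: "hello slow world foo foo slow world"


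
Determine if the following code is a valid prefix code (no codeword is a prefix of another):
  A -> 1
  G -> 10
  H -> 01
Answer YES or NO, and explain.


Checking each pair (does one codeword prefix another?):
  A='1' vs G='10': prefix -- VIOLATION

NO -- this is NOT a valid prefix code. A (1) is a prefix of G (10).


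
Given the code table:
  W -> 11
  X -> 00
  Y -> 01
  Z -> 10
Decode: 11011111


Decoding:
11 -> W
01 -> Y
11 -> W
11 -> W


Result: WYWW


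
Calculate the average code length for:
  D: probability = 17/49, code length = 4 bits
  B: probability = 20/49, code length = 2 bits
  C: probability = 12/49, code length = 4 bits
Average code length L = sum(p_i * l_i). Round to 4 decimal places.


Weighted contributions p_i * l_i:
  D: (17/49) * 4 = 68/49
  B: (20/49) * 2 = 40/49
  C: (12/49) * 4 = 48/49
Sum = (68 + 40 + 48)/49 = 156/49

L = 156/49 = 3.1837 bits/symbol


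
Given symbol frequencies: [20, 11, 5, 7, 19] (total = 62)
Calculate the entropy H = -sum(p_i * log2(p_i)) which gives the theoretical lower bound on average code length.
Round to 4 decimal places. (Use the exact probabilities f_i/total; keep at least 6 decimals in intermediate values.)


Per-symbol terms -p_i * log2(p_i) with p_i = f_i/62:
  p = 20/62 = 0.322581: log2(p) = -1.632268, -p*log2(p) = 0.526538
  p = 11/62 = 0.177419: log2(p) = -2.494765, -p*log2(p) = 0.442620
  p = 5/62 = 0.080645: log2(p) = -3.632268, -p*log2(p) = 0.292925
  p = 7/62 = 0.112903: log2(p) = -3.146841, -p*log2(p) = 0.355289
  p = 19/62 = 0.306452: log2(p) = -1.706269, -p*log2(p) = 0.522889
H = 0.526538 + 0.442620 + 0.292925 + 0.355289 + 0.522889 = 2.140261

H = 2.1403 bits/symbol


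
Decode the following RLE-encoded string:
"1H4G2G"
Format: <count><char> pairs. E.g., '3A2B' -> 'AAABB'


Expanding each <count><char> pair:
  1H -> 'H'
  4G -> 'GGGG'
  2G -> 'GG'

Decoded = HGGGGGG


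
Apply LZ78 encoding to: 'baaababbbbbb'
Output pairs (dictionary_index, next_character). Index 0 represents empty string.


LZ78 encoding steps:
Dictionary: {0: ''}
Step 1: w='' (idx 0), next='b' -> output (0, 'b'), add 'b' as idx 1
Step 2: w='' (idx 0), next='a' -> output (0, 'a'), add 'a' as idx 2
Step 3: w='a' (idx 2), next='a' -> output (2, 'a'), add 'aa' as idx 3
Step 4: w='b' (idx 1), next='a' -> output (1, 'a'), add 'ba' as idx 4
Step 5: w='b' (idx 1), next='b' -> output (1, 'b'), add 'bb' as idx 5
Step 6: w='bb' (idx 5), next='b' -> output (5, 'b'), add 'bbb' as idx 6
Step 7: w='b' (idx 1), end of input -> output (1, '')


Encoded: [(0, 'b'), (0, 'a'), (2, 'a'), (1, 'a'), (1, 'b'), (5, 'b'), (1, '')]


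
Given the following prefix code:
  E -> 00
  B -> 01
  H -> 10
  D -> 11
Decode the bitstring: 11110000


Decoding step by step:
Bits 11 -> D
Bits 11 -> D
Bits 00 -> E
Bits 00 -> E


Decoded message: DDEE


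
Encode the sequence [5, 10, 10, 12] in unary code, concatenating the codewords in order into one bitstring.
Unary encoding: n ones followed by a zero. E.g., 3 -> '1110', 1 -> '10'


Encode each number as n ones followed by a terminating 0:
  5 -> 111110 (6 bits)
  10 -> 11111111110 (11 bits)
  10 -> 11111111110 (11 bits)
  12 -> 1111111111110 (13 bits)
Total length = 6 + 11 + 11 + 13 = 41 bits.

Unary([5, 10, 10, 12]) = 11111011111111110111111111101111111111110 (41 bits)


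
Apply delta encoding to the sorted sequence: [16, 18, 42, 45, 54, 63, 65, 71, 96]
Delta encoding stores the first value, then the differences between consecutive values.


First value: 16
Deltas:
  18 - 16 = 2
  42 - 18 = 24
  45 - 42 = 3
  54 - 45 = 9
  63 - 54 = 9
  65 - 63 = 2
  71 - 65 = 6
  96 - 71 = 25


Delta encoded: [16, 2, 24, 3, 9, 9, 2, 6, 25]


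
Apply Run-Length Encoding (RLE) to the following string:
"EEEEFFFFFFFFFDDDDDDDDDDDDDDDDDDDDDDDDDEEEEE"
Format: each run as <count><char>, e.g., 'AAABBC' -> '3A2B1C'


Scanning runs left to right:
  i=0: run of 'E' x 4 -> '4E'
  i=4: run of 'F' x 9 -> '9F'
  i=13: run of 'D' x 25 -> '25D'
  i=38: run of 'E' x 5 -> '5E'

RLE = 4E9F25D5E


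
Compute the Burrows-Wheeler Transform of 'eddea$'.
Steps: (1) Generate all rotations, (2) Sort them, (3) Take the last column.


Rotations (sorted):
  0: $eddea -> last char: a
  1: a$edde -> last char: e
  2: ddea$e -> last char: e
  3: dea$ed -> last char: d
  4: ea$edd -> last char: d
  5: eddea$ -> last char: $


BWT = aeedd$


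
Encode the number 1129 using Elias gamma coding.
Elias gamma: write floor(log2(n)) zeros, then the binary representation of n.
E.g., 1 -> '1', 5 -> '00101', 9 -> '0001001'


num_bits = floor(log2(1129)) + 1 = 11
leading_zeros = num_bits - 1 = 10
binary(1129) = 10001101001

Elias gamma(1129) = '0000000000' + '10001101001' = 000000000010001101001 (21 bits)


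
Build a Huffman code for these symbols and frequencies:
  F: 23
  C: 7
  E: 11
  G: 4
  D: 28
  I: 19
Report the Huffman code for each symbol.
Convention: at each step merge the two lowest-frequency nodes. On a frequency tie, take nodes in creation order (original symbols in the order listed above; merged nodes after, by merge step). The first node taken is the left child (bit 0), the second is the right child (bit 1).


Huffman tree construction:
Step 1: Merge G(4) + C(7) = 11
Step 2: Merge E(11) + (G+C)(11) = 22
Step 3: Merge I(19) + (E+(G+C))(22) = 41
Step 4: Merge F(23) + D(28) = 51
Step 5: Merge (I+(E+(G+C)))(41) + (F+D)(51) = 92
Read each symbol's code off the tree from the root (left child = 0, right child = 1).

Codes:
  F: 10 (length 2)
  C: 0111 (length 4)
  E: 010 (length 3)
  G: 0110 (length 4)
  D: 11 (length 2)
  I: 00 (length 2)
Average code length: 217/92 = 2.3587 bits/symbol


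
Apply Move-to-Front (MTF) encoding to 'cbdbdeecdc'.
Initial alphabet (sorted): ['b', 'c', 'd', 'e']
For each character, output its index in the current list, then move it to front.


MTF encoding:
'c': index 1 in ['b', 'c', 'd', 'e'] -> ['c', 'b', 'd', 'e']
'b': index 1 in ['c', 'b', 'd', 'e'] -> ['b', 'c', 'd', 'e']
'd': index 2 in ['b', 'c', 'd', 'e'] -> ['d', 'b', 'c', 'e']
'b': index 1 in ['d', 'b', 'c', 'e'] -> ['b', 'd', 'c', 'e']
'd': index 1 in ['b', 'd', 'c', 'e'] -> ['d', 'b', 'c', 'e']
'e': index 3 in ['d', 'b', 'c', 'e'] -> ['e', 'd', 'b', 'c']
'e': index 0 in ['e', 'd', 'b', 'c'] -> ['e', 'd', 'b', 'c']
'c': index 3 in ['e', 'd', 'b', 'c'] -> ['c', 'e', 'd', 'b']
'd': index 2 in ['c', 'e', 'd', 'b'] -> ['d', 'c', 'e', 'b']
'c': index 1 in ['d', 'c', 'e', 'b'] -> ['c', 'd', 'e', 'b']


Output: [1, 1, 2, 1, 1, 3, 0, 3, 2, 1]


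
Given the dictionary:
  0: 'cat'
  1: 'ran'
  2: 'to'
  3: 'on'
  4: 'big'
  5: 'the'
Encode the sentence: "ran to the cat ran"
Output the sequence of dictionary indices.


Look up each word in the dictionary:
  'ran' -> 1
  'to' -> 2
  'the' -> 5
  'cat' -> 0
  'ran' -> 1

Encoded: [1, 2, 5, 0, 1]


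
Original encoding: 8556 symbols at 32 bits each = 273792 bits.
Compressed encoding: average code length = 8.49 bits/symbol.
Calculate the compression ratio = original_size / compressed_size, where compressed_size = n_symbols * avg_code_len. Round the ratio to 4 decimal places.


original_size = n_symbols * orig_bits = 8556 * 32 = 273792 bits
compressed_size = n_symbols * avg_code_len = 8556 * 8.49 = 72640.44 bits
ratio = original_size / compressed_size = 273792 / 72640.44 = 3.7691

Compression ratio = 3.7691


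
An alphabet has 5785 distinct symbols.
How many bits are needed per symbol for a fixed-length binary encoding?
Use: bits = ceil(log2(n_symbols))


log2(5785) = 12.4981
Bracket: 2^12 = 4096 < 5785 <= 2^13 = 8192
So ceil(log2(5785)) = 13

bits = ceil(log2(5785)) = ceil(12.4981) = 13 bits


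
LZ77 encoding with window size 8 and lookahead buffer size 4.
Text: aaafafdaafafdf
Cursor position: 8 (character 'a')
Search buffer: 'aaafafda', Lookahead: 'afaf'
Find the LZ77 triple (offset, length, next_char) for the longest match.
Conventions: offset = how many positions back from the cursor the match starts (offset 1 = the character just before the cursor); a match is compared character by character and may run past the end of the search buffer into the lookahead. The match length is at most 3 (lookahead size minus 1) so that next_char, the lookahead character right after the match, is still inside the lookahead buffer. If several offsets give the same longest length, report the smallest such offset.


Try each offset into the search buffer:
  offset=1 (pos 7, char 'a'): match length 1
  offset=2 (pos 6, char 'd'): match length 0
  offset=3 (pos 5, char 'f'): match length 0
  offset=4 (pos 4, char 'a'): match length 2
  offset=5 (pos 3, char 'f'): match length 0
  offset=6 (pos 2, char 'a'): match length 3
  offset=7 (pos 1, char 'a'): match length 1
  offset=8 (pos 0, char 'a'): match length 1
Longest match has length 3 at offset 6.
next_char = character at position 8 + 3 = 11 -> 'f'

Best match: offset=6, length=3 (matching 'afa' starting at position 2)
LZ77 triple: (6, 3, 'f')


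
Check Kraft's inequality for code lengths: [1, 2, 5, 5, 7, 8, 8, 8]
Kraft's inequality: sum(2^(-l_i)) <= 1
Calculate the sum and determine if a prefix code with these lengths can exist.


Sum = 2^(-1) + 2^(-2) + 2^(-5) + 2^(-5) + 2^(-7) + 2^(-8) + 2^(-8) + 2^(-8)
    = 0.5 + 0.25 + 0.03125 + 0.03125 + 0.0078125 + 0.00390625 + 0.00390625 + 0.00390625
    = 213/256 = 0.83203125
Since 0.83203125 <= 1, Kraft's inequality IS satisfied.
A prefix code with these lengths CAN exist.

Kraft sum = 0.83203125. Satisfied.


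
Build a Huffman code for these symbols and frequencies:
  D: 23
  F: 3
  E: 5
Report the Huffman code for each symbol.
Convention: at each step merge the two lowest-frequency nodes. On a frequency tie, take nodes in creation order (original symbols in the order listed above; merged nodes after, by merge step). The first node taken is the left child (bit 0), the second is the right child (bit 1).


Huffman tree construction:
Step 1: Merge F(3) + E(5) = 8
Step 2: Merge (F+E)(8) + D(23) = 31
Read each symbol's code off the tree from the root (left child = 0, right child = 1).

Codes:
  D: 1 (length 1)
  F: 00 (length 2)
  E: 01 (length 2)
Average code length: 39/31 = 1.2581 bits/symbol


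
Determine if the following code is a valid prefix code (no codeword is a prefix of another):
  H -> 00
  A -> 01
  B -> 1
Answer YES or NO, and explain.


Checking each pair (does one codeword prefix another?):
  H='00' vs A='01': no prefix
  H='00' vs B='1': no prefix
  A='01' vs H='00': no prefix
  A='01' vs B='1': no prefix
  B='1' vs H='00': no prefix
  B='1' vs A='01': no prefix
No violation found over all pairs.

YES -- this is a valid prefix code. No codeword is a prefix of any other codeword.


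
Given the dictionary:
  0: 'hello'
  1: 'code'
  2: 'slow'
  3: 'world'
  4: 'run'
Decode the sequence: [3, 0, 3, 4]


Look up each index in the dictionary:
  3 -> 'world'
  0 -> 'hello'
  3 -> 'world'
  4 -> 'run'

Decoded: "world hello world run"


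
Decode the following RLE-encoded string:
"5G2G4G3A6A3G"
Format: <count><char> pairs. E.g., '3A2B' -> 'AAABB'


Expanding each <count><char> pair:
  5G -> 'GGGGG'
  2G -> 'GG'
  4G -> 'GGGG'
  3A -> 'AAA'
  6A -> 'AAAAAA'
  3G -> 'GGG'

Decoded = GGGGGGGGGGGAAAAAAAAAGGG


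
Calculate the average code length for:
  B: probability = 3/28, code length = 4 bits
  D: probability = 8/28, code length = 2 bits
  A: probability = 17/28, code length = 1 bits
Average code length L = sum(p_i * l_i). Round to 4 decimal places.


Weighted contributions p_i * l_i:
  B: (3/28) * 4 = 12/28
  D: (8/28) * 2 = 16/28
  A: (17/28) * 1 = 17/28
Sum = (12 + 16 + 17)/28 = 45/28

L = 45/28 = 1.6071 bits/symbol


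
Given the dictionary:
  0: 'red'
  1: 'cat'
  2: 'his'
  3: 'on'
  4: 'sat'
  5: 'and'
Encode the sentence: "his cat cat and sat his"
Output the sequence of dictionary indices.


Look up each word in the dictionary:
  'his' -> 2
  'cat' -> 1
  'cat' -> 1
  'and' -> 5
  'sat' -> 4
  'his' -> 2

Encoded: [2, 1, 1, 5, 4, 2]


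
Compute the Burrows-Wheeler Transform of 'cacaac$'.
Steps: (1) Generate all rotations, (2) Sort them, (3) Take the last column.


Rotations (sorted):
  0: $cacaac -> last char: c
  1: aac$cac -> last char: c
  2: ac$caca -> last char: a
  3: acaac$c -> last char: c
  4: c$cacaa -> last char: a
  5: caac$ca -> last char: a
  6: cacaac$ -> last char: $


BWT = ccacaa$


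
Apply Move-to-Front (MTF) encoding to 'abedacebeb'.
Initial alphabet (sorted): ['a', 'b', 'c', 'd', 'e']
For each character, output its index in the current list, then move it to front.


MTF encoding:
'a': index 0 in ['a', 'b', 'c', 'd', 'e'] -> ['a', 'b', 'c', 'd', 'e']
'b': index 1 in ['a', 'b', 'c', 'd', 'e'] -> ['b', 'a', 'c', 'd', 'e']
'e': index 4 in ['b', 'a', 'c', 'd', 'e'] -> ['e', 'b', 'a', 'c', 'd']
'd': index 4 in ['e', 'b', 'a', 'c', 'd'] -> ['d', 'e', 'b', 'a', 'c']
'a': index 3 in ['d', 'e', 'b', 'a', 'c'] -> ['a', 'd', 'e', 'b', 'c']
'c': index 4 in ['a', 'd', 'e', 'b', 'c'] -> ['c', 'a', 'd', 'e', 'b']
'e': index 3 in ['c', 'a', 'd', 'e', 'b'] -> ['e', 'c', 'a', 'd', 'b']
'b': index 4 in ['e', 'c', 'a', 'd', 'b'] -> ['b', 'e', 'c', 'a', 'd']
'e': index 1 in ['b', 'e', 'c', 'a', 'd'] -> ['e', 'b', 'c', 'a', 'd']
'b': index 1 in ['e', 'b', 'c', 'a', 'd'] -> ['b', 'e', 'c', 'a', 'd']


Output: [0, 1, 4, 4, 3, 4, 3, 4, 1, 1]


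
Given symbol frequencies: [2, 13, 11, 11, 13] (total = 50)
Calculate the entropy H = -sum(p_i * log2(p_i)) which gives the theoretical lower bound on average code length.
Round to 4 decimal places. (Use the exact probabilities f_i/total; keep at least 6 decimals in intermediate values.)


Per-symbol terms -p_i * log2(p_i) with p_i = f_i/50:
  p = 2/50 = 0.040000: log2(p) = -4.643856, -p*log2(p) = 0.185754
  p = 13/50 = 0.260000: log2(p) = -1.943416, -p*log2(p) = 0.505288
  p = 11/50 = 0.220000: log2(p) = -2.184425, -p*log2(p) = 0.480573
  p = 11/50 = 0.220000: log2(p) = -2.184425, -p*log2(p) = 0.480573
  p = 13/50 = 0.260000: log2(p) = -1.943416, -p*log2(p) = 0.505288
H = 0.185754 + 0.505288 + 0.480573 + 0.480573 + 0.505288 = 2.157476

H = 2.1575 bits/symbol


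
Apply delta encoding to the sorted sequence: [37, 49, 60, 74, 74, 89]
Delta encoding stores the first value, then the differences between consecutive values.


First value: 37
Deltas:
  49 - 37 = 12
  60 - 49 = 11
  74 - 60 = 14
  74 - 74 = 0
  89 - 74 = 15


Delta encoded: [37, 12, 11, 14, 0, 15]


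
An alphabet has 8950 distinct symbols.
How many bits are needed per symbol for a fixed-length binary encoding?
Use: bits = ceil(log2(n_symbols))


log2(8950) = 13.1277
Bracket: 2^13 = 8192 < 8950 <= 2^14 = 16384
So ceil(log2(8950)) = 14

bits = ceil(log2(8950)) = ceil(13.1277) = 14 bits


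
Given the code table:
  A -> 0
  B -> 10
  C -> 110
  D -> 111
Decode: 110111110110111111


Decoding:
110 -> C
111 -> D
110 -> C
110 -> C
111 -> D
111 -> D


Result: CDCCDD


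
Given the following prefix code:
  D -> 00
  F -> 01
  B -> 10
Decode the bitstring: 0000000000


Decoding step by step:
Bits 00 -> D
Bits 00 -> D
Bits 00 -> D
Bits 00 -> D
Bits 00 -> D


Decoded message: DDDDD


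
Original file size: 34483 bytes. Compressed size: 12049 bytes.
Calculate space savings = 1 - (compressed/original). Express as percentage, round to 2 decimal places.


ratio = compressed/original = 12049/34483 = 0.349419
savings = 1 - ratio = 1 - 0.349419 = 0.650581
as a percentage: 0.650581 * 100 = 65.06%

Space savings = 1 - 12049/34483 = 65.06%


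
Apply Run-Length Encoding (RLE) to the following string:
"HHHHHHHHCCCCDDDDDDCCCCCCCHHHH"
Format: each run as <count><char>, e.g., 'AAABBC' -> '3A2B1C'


Scanning runs left to right:
  i=0: run of 'H' x 8 -> '8H'
  i=8: run of 'C' x 4 -> '4C'
  i=12: run of 'D' x 6 -> '6D'
  i=18: run of 'C' x 7 -> '7C'
  i=25: run of 'H' x 4 -> '4H'

RLE = 8H4C6D7C4H


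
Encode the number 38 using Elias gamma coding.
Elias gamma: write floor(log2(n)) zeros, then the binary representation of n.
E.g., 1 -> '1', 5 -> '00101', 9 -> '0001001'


num_bits = floor(log2(38)) + 1 = 6
leading_zeros = num_bits - 1 = 5
binary(38) = 100110

Elias gamma(38) = '00000' + '100110' = 00000100110 (11 bits)


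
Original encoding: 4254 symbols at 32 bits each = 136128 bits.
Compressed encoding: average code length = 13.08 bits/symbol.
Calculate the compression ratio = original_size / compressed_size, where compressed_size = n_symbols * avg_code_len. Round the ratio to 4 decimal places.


original_size = n_symbols * orig_bits = 4254 * 32 = 136128 bits
compressed_size = n_symbols * avg_code_len = 4254 * 13.08 = 55642.32 bits
ratio = original_size / compressed_size = 136128 / 55642.32 = 2.4465

Compression ratio = 2.4465


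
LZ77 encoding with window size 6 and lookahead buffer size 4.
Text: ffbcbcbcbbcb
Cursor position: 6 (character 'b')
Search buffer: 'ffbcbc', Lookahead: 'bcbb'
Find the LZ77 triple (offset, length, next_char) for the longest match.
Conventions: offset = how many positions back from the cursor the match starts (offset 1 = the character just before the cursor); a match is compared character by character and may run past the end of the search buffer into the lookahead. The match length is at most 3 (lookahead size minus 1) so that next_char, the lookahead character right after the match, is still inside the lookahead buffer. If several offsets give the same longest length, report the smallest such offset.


Try each offset into the search buffer:
  offset=1 (pos 5, char 'c'): match length 0
  offset=2 (pos 4, char 'b'): match length 3
  offset=3 (pos 3, char 'c'): match length 0
  offset=4 (pos 2, char 'b'): match length 3
  offset=5 (pos 1, char 'f'): match length 0
  offset=6 (pos 0, char 'f'): match length 0
Longest match has length 3, found at offsets 2, 4; take the smallest, offset 2.
next_char = character at position 6 + 3 = 9 -> 'b'

Best match: offset=2, length=3 (matching 'bcb' starting at position 4)
LZ77 triple: (2, 3, 'b')


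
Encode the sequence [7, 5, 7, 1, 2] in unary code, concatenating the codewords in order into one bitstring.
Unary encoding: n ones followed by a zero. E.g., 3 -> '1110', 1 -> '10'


Encode each number as n ones followed by a terminating 0:
  7 -> 11111110 (8 bits)
  5 -> 111110 (6 bits)
  7 -> 11111110 (8 bits)
  1 -> 10 (2 bits)
  2 -> 110 (3 bits)
Total length = 8 + 6 + 8 + 2 + 3 = 27 bits.

Unary([7, 5, 7, 1, 2]) = 111111101111101111111010110 (27 bits)


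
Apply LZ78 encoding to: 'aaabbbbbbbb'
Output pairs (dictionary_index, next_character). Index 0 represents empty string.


LZ78 encoding steps:
Dictionary: {0: ''}
Step 1: w='' (idx 0), next='a' -> output (0, 'a'), add 'a' as idx 1
Step 2: w='a' (idx 1), next='a' -> output (1, 'a'), add 'aa' as idx 2
Step 3: w='' (idx 0), next='b' -> output (0, 'b'), add 'b' as idx 3
Step 4: w='b' (idx 3), next='b' -> output (3, 'b'), add 'bb' as idx 4
Step 5: w='bb' (idx 4), next='b' -> output (4, 'b'), add 'bbb' as idx 5
Step 6: w='bb' (idx 4), end of input -> output (4, '')


Encoded: [(0, 'a'), (1, 'a'), (0, 'b'), (3, 'b'), (4, 'b'), (4, '')]


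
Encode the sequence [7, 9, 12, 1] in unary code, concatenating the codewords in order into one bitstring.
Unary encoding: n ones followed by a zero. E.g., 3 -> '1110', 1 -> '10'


Encode each number as n ones followed by a terminating 0:
  7 -> 11111110 (8 bits)
  9 -> 1111111110 (10 bits)
  12 -> 1111111111110 (13 bits)
  1 -> 10 (2 bits)
Total length = 8 + 10 + 13 + 2 = 33 bits.

Unary([7, 9, 12, 1]) = 111111101111111110111111111111010 (33 bits)


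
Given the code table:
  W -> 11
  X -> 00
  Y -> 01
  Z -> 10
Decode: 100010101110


Decoding:
10 -> Z
00 -> X
10 -> Z
10 -> Z
11 -> W
10 -> Z


Result: ZXZZWZ


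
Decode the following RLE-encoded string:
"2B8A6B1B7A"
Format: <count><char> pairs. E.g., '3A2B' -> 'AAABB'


Expanding each <count><char> pair:
  2B -> 'BB'
  8A -> 'AAAAAAAA'
  6B -> 'BBBBBB'
  1B -> 'B'
  7A -> 'AAAAAAA'

Decoded = BBAAAAAAAABBBBBBBAAAAAAA


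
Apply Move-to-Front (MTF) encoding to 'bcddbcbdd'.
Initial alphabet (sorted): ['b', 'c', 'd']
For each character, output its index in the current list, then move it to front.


MTF encoding:
'b': index 0 in ['b', 'c', 'd'] -> ['b', 'c', 'd']
'c': index 1 in ['b', 'c', 'd'] -> ['c', 'b', 'd']
'd': index 2 in ['c', 'b', 'd'] -> ['d', 'c', 'b']
'd': index 0 in ['d', 'c', 'b'] -> ['d', 'c', 'b']
'b': index 2 in ['d', 'c', 'b'] -> ['b', 'd', 'c']
'c': index 2 in ['b', 'd', 'c'] -> ['c', 'b', 'd']
'b': index 1 in ['c', 'b', 'd'] -> ['b', 'c', 'd']
'd': index 2 in ['b', 'c', 'd'] -> ['d', 'b', 'c']
'd': index 0 in ['d', 'b', 'c'] -> ['d', 'b', 'c']


Output: [0, 1, 2, 0, 2, 2, 1, 2, 0]


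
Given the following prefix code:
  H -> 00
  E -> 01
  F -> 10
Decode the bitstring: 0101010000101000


Decoding step by step:
Bits 01 -> E
Bits 01 -> E
Bits 01 -> E
Bits 00 -> H
Bits 00 -> H
Bits 10 -> F
Bits 10 -> F
Bits 00 -> H


Decoded message: EEEHHFFH


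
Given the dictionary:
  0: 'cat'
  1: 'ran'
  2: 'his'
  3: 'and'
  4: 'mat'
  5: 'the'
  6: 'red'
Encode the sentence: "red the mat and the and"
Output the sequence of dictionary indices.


Look up each word in the dictionary:
  'red' -> 6
  'the' -> 5
  'mat' -> 4
  'and' -> 3
  'the' -> 5
  'and' -> 3

Encoded: [6, 5, 4, 3, 5, 3]


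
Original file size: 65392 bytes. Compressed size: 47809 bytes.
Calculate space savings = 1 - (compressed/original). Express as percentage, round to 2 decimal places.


ratio = compressed/original = 47809/65392 = 0.731114
savings = 1 - ratio = 1 - 0.731114 = 0.268886
as a percentage: 0.268886 * 100 = 26.89%

Space savings = 1 - 47809/65392 = 26.89%


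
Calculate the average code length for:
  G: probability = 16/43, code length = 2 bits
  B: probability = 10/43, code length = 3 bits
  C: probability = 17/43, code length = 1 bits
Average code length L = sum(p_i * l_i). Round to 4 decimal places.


Weighted contributions p_i * l_i:
  G: (16/43) * 2 = 32/43
  B: (10/43) * 3 = 30/43
  C: (17/43) * 1 = 17/43
Sum = (32 + 30 + 17)/43 = 79/43

L = 79/43 = 1.8372 bits/symbol


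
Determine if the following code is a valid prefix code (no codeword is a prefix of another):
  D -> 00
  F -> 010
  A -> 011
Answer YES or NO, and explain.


Checking each pair (does one codeword prefix another?):
  D='00' vs F='010': no prefix
  D='00' vs A='011': no prefix
  F='010' vs D='00': no prefix
  F='010' vs A='011': no prefix
  A='011' vs D='00': no prefix
  A='011' vs F='010': no prefix
No violation found over all pairs.

YES -- this is a valid prefix code. No codeword is a prefix of any other codeword.


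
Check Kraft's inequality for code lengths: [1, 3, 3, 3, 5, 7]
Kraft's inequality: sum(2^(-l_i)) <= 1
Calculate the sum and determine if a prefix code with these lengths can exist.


Sum = 2^(-1) + 2^(-3) + 2^(-3) + 2^(-3) + 2^(-5) + 2^(-7)
    = 0.5 + 0.125 + 0.125 + 0.125 + 0.03125 + 0.0078125
    = 117/128 = 0.9140625
Since 0.9140625 <= 1, Kraft's inequality IS satisfied.
A prefix code with these lengths CAN exist.

Kraft sum = 0.9140625. Satisfied.


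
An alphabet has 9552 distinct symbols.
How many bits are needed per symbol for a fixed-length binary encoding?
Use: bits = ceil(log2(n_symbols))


log2(9552) = 13.2216
Bracket: 2^13 = 8192 < 9552 <= 2^14 = 16384
So ceil(log2(9552)) = 14

bits = ceil(log2(9552)) = ceil(13.2216) = 14 bits


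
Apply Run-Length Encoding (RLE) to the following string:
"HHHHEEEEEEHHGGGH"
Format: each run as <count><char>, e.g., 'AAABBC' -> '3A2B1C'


Scanning runs left to right:
  i=0: run of 'H' x 4 -> '4H'
  i=4: run of 'E' x 6 -> '6E'
  i=10: run of 'H' x 2 -> '2H'
  i=12: run of 'G' x 3 -> '3G'
  i=15: run of 'H' x 1 -> '1H'

RLE = 4H6E2H3G1H


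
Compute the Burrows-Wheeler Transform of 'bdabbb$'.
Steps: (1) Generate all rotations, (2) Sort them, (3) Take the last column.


Rotations (sorted):
  0: $bdabbb -> last char: b
  1: abbb$bd -> last char: d
  2: b$bdabb -> last char: b
  3: bb$bdab -> last char: b
  4: bbb$bda -> last char: a
  5: bdabbb$ -> last char: $
  6: dabbb$b -> last char: b


BWT = bdbba$b


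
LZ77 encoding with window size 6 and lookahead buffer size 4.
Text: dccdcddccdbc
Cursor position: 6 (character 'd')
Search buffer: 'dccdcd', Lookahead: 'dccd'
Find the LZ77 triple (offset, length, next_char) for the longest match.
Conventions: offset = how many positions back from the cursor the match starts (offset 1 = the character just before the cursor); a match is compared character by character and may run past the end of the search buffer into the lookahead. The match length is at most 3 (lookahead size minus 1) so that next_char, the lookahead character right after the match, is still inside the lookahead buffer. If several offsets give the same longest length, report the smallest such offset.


Try each offset into the search buffer:
  offset=1 (pos 5, char 'd'): match length 1
  offset=2 (pos 4, char 'c'): match length 0
  offset=3 (pos 3, char 'd'): match length 2
  offset=4 (pos 2, char 'c'): match length 0
  offset=5 (pos 1, char 'c'): match length 0
  offset=6 (pos 0, char 'd'): match length 3
Longest match has length 3 at offset 6.
next_char = character at position 6 + 3 = 9 -> 'd'

Best match: offset=6, length=3 (matching 'dcc' starting at position 0)
LZ77 triple: (6, 3, 'd')


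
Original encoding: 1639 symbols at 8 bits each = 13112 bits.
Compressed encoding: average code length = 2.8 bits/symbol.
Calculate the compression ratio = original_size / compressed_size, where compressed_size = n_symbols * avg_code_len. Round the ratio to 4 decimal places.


original_size = n_symbols * orig_bits = 1639 * 8 = 13112 bits
compressed_size = n_symbols * avg_code_len = 1639 * 2.8 = 4589.2 bits
ratio = original_size / compressed_size = 13112 / 4589.2 = 2.8571

Compression ratio = 2.8571


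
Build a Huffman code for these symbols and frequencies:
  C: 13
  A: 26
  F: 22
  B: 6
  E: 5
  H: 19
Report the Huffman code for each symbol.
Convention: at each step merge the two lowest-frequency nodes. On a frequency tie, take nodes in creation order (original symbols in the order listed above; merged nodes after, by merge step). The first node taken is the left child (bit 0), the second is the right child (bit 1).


Huffman tree construction:
Step 1: Merge E(5) + B(6) = 11
Step 2: Merge (E+B)(11) + C(13) = 24
Step 3: Merge H(19) + F(22) = 41
Step 4: Merge ((E+B)+C)(24) + A(26) = 50
Step 5: Merge (H+F)(41) + (((E+B)+C)+A)(50) = 91
Read each symbol's code off the tree from the root (left child = 0, right child = 1).

Codes:
  C: 101 (length 3)
  A: 11 (length 2)
  F: 01 (length 2)
  B: 1001 (length 4)
  E: 1000 (length 4)
  H: 00 (length 2)
Average code length: 217/91 = 2.3846 bits/symbol


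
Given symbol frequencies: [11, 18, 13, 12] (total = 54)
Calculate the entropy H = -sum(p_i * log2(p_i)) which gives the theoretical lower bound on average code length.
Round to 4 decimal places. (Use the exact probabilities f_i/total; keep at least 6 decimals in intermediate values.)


Per-symbol terms -p_i * log2(p_i) with p_i = f_i/54:
  p = 11/54 = 0.203704: log2(p) = -2.295456, -p*log2(p) = 0.467593
  p = 18/54 = 0.333333: log2(p) = -1.584963, -p*log2(p) = 0.528321
  p = 13/54 = 0.240741: log2(p) = -2.054448, -p*log2(p) = 0.494589
  p = 12/54 = 0.222222: log2(p) = -2.169925, -p*log2(p) = 0.482206
H = 0.467593 + 0.528321 + 0.494589 + 0.482206 = 1.972709

H = 1.9727 bits/symbol


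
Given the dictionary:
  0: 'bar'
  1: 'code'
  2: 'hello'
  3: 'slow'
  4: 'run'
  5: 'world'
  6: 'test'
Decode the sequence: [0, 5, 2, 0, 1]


Look up each index in the dictionary:
  0 -> 'bar'
  5 -> 'world'
  2 -> 'hello'
  0 -> 'bar'
  1 -> 'code'

Decoded: "bar world hello bar code"


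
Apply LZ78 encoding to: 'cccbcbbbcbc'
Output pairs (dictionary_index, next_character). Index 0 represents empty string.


LZ78 encoding steps:
Dictionary: {0: ''}
Step 1: w='' (idx 0), next='c' -> output (0, 'c'), add 'c' as idx 1
Step 2: w='c' (idx 1), next='c' -> output (1, 'c'), add 'cc' as idx 2
Step 3: w='' (idx 0), next='b' -> output (0, 'b'), add 'b' as idx 3
Step 4: w='c' (idx 1), next='b' -> output (1, 'b'), add 'cb' as idx 4
Step 5: w='b' (idx 3), next='b' -> output (3, 'b'), add 'bb' as idx 5
Step 6: w='cb' (idx 4), next='c' -> output (4, 'c'), add 'cbc' as idx 6


Encoded: [(0, 'c'), (1, 'c'), (0, 'b'), (1, 'b'), (3, 'b'), (4, 'c')]


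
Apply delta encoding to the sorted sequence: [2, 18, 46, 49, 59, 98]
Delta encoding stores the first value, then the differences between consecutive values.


First value: 2
Deltas:
  18 - 2 = 16
  46 - 18 = 28
  49 - 46 = 3
  59 - 49 = 10
  98 - 59 = 39


Delta encoded: [2, 16, 28, 3, 10, 39]


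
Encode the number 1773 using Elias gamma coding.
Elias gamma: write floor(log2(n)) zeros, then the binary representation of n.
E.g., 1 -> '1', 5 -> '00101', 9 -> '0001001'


num_bits = floor(log2(1773)) + 1 = 11
leading_zeros = num_bits - 1 = 10
binary(1773) = 11011101101

Elias gamma(1773) = '0000000000' + '11011101101' = 000000000011011101101 (21 bits)


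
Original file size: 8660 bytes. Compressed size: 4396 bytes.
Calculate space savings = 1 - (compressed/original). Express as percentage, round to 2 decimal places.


ratio = compressed/original = 4396/8660 = 0.507621
savings = 1 - ratio = 1 - 0.507621 = 0.492379
as a percentage: 0.492379 * 100 = 49.24%

Space savings = 1 - 4396/8660 = 49.24%


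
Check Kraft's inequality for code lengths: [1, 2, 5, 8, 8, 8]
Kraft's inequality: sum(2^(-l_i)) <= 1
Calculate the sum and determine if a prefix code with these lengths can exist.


Sum = 2^(-1) + 2^(-2) + 2^(-5) + 2^(-8) + 2^(-8) + 2^(-8)
    = 0.5 + 0.25 + 0.03125 + 0.00390625 + 0.00390625 + 0.00390625
    = 203/256 = 0.79296875
Since 0.79296875 <= 1, Kraft's inequality IS satisfied.
A prefix code with these lengths CAN exist.

Kraft sum = 0.79296875. Satisfied.


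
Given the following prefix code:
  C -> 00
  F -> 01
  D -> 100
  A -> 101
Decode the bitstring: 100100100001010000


Decoding step by step:
Bits 100 -> D
Bits 100 -> D
Bits 100 -> D
Bits 00 -> C
Bits 101 -> A
Bits 00 -> C
Bits 00 -> C


Decoded message: DDDCACC


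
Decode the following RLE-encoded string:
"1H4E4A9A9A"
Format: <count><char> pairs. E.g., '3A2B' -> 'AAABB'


Expanding each <count><char> pair:
  1H -> 'H'
  4E -> 'EEEE'
  4A -> 'AAAA'
  9A -> 'AAAAAAAAA'
  9A -> 'AAAAAAAAA'

Decoded = HEEEEAAAAAAAAAAAAAAAAAAAAAA


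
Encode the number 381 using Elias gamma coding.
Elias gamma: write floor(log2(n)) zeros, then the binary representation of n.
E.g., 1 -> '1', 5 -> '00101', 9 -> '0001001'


num_bits = floor(log2(381)) + 1 = 9
leading_zeros = num_bits - 1 = 8
binary(381) = 101111101

Elias gamma(381) = '00000000' + '101111101' = 00000000101111101 (17 bits)


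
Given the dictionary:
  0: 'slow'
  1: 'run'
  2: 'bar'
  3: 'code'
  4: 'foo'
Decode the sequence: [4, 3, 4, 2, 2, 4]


Look up each index in the dictionary:
  4 -> 'foo'
  3 -> 'code'
  4 -> 'foo'
  2 -> 'bar'
  2 -> 'bar'
  4 -> 'foo'

Decoded: "foo code foo bar bar foo"


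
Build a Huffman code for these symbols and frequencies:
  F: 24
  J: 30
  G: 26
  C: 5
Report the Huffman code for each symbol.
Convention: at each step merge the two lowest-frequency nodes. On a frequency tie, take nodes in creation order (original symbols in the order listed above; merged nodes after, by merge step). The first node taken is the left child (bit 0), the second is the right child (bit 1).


Huffman tree construction:
Step 1: Merge C(5) + F(24) = 29
Step 2: Merge G(26) + (C+F)(29) = 55
Step 3: Merge J(30) + (G+(C+F))(55) = 85
Read each symbol's code off the tree from the root (left child = 0, right child = 1).

Codes:
  F: 111 (length 3)
  J: 0 (length 1)
  G: 10 (length 2)
  C: 110 (length 3)
Average code length: 169/85 = 1.9882 bits/symbol


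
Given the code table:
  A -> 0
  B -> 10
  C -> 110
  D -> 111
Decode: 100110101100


Decoding:
10 -> B
0 -> A
110 -> C
10 -> B
110 -> C
0 -> A


Result: BACBCA


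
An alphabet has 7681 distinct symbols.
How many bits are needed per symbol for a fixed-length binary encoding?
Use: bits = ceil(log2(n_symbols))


log2(7681) = 12.9071
Bracket: 2^12 = 4096 < 7681 <= 2^13 = 8192
So ceil(log2(7681)) = 13

bits = ceil(log2(7681)) = ceil(12.9071) = 13 bits


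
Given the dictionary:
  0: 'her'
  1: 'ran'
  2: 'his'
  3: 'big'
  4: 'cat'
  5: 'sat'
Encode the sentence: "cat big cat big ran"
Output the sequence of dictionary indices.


Look up each word in the dictionary:
  'cat' -> 4
  'big' -> 3
  'cat' -> 4
  'big' -> 3
  'ran' -> 1

Encoded: [4, 3, 4, 3, 1]


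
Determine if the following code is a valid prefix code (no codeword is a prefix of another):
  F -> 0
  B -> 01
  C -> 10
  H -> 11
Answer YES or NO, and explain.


Checking each pair (does one codeword prefix another?):
  F='0' vs B='01': prefix -- VIOLATION

NO -- this is NOT a valid prefix code. F (0) is a prefix of B (01).


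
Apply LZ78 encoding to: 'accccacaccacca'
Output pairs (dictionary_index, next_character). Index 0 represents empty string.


LZ78 encoding steps:
Dictionary: {0: ''}
Step 1: w='' (idx 0), next='a' -> output (0, 'a'), add 'a' as idx 1
Step 2: w='' (idx 0), next='c' -> output (0, 'c'), add 'c' as idx 2
Step 3: w='c' (idx 2), next='c' -> output (2, 'c'), add 'cc' as idx 3
Step 4: w='c' (idx 2), next='a' -> output (2, 'a'), add 'ca' as idx 4
Step 5: w='ca' (idx 4), next='c' -> output (4, 'c'), add 'cac' as idx 5
Step 6: w='cac' (idx 5), next='c' -> output (5, 'c'), add 'cacc' as idx 6
Step 7: w='a' (idx 1), end of input -> output (1, '')


Encoded: [(0, 'a'), (0, 'c'), (2, 'c'), (2, 'a'), (4, 'c'), (5, 'c'), (1, '')]


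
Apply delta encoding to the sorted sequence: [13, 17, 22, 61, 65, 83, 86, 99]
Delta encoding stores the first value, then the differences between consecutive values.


First value: 13
Deltas:
  17 - 13 = 4
  22 - 17 = 5
  61 - 22 = 39
  65 - 61 = 4
  83 - 65 = 18
  86 - 83 = 3
  99 - 86 = 13


Delta encoded: [13, 4, 5, 39, 4, 18, 3, 13]


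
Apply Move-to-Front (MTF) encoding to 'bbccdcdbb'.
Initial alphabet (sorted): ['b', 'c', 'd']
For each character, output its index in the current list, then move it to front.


MTF encoding:
'b': index 0 in ['b', 'c', 'd'] -> ['b', 'c', 'd']
'b': index 0 in ['b', 'c', 'd'] -> ['b', 'c', 'd']
'c': index 1 in ['b', 'c', 'd'] -> ['c', 'b', 'd']
'c': index 0 in ['c', 'b', 'd'] -> ['c', 'b', 'd']
'd': index 2 in ['c', 'b', 'd'] -> ['d', 'c', 'b']
'c': index 1 in ['d', 'c', 'b'] -> ['c', 'd', 'b']
'd': index 1 in ['c', 'd', 'b'] -> ['d', 'c', 'b']
'b': index 2 in ['d', 'c', 'b'] -> ['b', 'd', 'c']
'b': index 0 in ['b', 'd', 'c'] -> ['b', 'd', 'c']


Output: [0, 0, 1, 0, 2, 1, 1, 2, 0]


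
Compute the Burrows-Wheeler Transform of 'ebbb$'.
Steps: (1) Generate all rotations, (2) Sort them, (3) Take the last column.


Rotations (sorted):
  0: $ebbb -> last char: b
  1: b$ebb -> last char: b
  2: bb$eb -> last char: b
  3: bbb$e -> last char: e
  4: ebbb$ -> last char: $


BWT = bbbe$


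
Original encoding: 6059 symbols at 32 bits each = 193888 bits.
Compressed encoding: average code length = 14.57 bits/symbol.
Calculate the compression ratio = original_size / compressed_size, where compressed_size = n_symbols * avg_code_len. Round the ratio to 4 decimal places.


original_size = n_symbols * orig_bits = 6059 * 32 = 193888 bits
compressed_size = n_symbols * avg_code_len = 6059 * 14.57 = 88279.63 bits
ratio = original_size / compressed_size = 193888 / 88279.63 = 2.1963

Compression ratio = 2.1963


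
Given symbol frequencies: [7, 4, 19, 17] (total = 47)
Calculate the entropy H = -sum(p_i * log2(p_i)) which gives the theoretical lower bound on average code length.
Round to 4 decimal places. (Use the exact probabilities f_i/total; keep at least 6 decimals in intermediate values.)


Per-symbol terms -p_i * log2(p_i) with p_i = f_i/47:
  p = 7/47 = 0.148936: log2(p) = -2.747234, -p*log2(p) = 0.409163
  p = 4/47 = 0.085106: log2(p) = -3.554589, -p*log2(p) = 0.302518
  p = 19/47 = 0.404255: log2(p) = -1.306661, -p*log2(p) = 0.528225
  p = 17/47 = 0.361702: log2(p) = -1.467126, -p*log2(p) = 0.530663
H = 0.409163 + 0.302518 + 0.528225 + 0.530663 = 1.770569

H = 1.7706 bits/symbol


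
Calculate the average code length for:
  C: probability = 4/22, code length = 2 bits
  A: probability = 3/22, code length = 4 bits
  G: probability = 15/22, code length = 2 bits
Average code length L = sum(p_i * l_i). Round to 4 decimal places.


Weighted contributions p_i * l_i:
  C: (4/22) * 2 = 8/22
  A: (3/22) * 4 = 12/22
  G: (15/22) * 2 = 30/22
Sum = (8 + 12 + 30)/22 = 50/22

L = 50/22 = 2.2727 bits/symbol


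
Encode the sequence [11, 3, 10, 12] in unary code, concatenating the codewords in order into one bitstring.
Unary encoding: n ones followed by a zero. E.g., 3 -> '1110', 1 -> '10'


Encode each number as n ones followed by a terminating 0:
  11 -> 111111111110 (12 bits)
  3 -> 1110 (4 bits)
  10 -> 11111111110 (11 bits)
  12 -> 1111111111110 (13 bits)
Total length = 12 + 4 + 11 + 13 = 40 bits.

Unary([11, 3, 10, 12]) = 1111111111101110111111111101111111111110 (40 bits)


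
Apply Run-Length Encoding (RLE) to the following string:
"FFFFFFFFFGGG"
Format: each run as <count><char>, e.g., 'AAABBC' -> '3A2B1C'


Scanning runs left to right:
  i=0: run of 'F' x 9 -> '9F'
  i=9: run of 'G' x 3 -> '3G'

RLE = 9F3G


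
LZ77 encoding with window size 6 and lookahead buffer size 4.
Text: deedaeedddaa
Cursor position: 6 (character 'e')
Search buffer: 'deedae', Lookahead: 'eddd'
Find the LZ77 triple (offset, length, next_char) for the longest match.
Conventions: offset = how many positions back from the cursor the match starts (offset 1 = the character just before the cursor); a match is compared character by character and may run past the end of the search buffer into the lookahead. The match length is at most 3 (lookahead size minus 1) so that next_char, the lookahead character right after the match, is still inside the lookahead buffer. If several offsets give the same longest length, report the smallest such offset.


Try each offset into the search buffer:
  offset=1 (pos 5, char 'e'): match length 1
  offset=2 (pos 4, char 'a'): match length 0
  offset=3 (pos 3, char 'd'): match length 0
  offset=4 (pos 2, char 'e'): match length 2
  offset=5 (pos 1, char 'e'): match length 1
  offset=6 (pos 0, char 'd'): match length 0
Longest match has length 2 at offset 4.
next_char = character at position 6 + 2 = 8 -> 'd'

Best match: offset=4, length=2 (matching 'ed' starting at position 2)
LZ77 triple: (4, 2, 'd')


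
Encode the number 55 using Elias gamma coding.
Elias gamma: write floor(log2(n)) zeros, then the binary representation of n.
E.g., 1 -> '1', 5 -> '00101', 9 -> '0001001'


num_bits = floor(log2(55)) + 1 = 6
leading_zeros = num_bits - 1 = 5
binary(55) = 110111

Elias gamma(55) = '00000' + '110111' = 00000110111 (11 bits)


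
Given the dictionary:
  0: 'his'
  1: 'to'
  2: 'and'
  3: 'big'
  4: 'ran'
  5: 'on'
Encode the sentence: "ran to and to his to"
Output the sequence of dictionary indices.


Look up each word in the dictionary:
  'ran' -> 4
  'to' -> 1
  'and' -> 2
  'to' -> 1
  'his' -> 0
  'to' -> 1

Encoded: [4, 1, 2, 1, 0, 1]
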